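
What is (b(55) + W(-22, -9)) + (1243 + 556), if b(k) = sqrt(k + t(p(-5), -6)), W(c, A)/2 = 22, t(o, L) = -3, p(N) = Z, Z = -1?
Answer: 1843 + 2*sqrt(13) ≈ 1850.2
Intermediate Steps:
p(N) = -1
W(c, A) = 44 (W(c, A) = 2*22 = 44)
b(k) = sqrt(-3 + k) (b(k) = sqrt(k - 3) = sqrt(-3 + k))
(b(55) + W(-22, -9)) + (1243 + 556) = (sqrt(-3 + 55) + 44) + (1243 + 556) = (sqrt(52) + 44) + 1799 = (2*sqrt(13) + 44) + 1799 = (44 + 2*sqrt(13)) + 1799 = 1843 + 2*sqrt(13)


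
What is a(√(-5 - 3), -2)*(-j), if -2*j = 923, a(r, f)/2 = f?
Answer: -1846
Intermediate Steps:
a(r, f) = 2*f
j = -923/2 (j = -½*923 = -923/2 ≈ -461.50)
a(√(-5 - 3), -2)*(-j) = (2*(-2))*(-1*(-923/2)) = -4*923/2 = -1846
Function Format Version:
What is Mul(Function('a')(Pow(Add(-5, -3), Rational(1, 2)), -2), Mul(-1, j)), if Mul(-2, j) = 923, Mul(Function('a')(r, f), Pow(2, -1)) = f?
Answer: -1846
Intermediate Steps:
Function('a')(r, f) = Mul(2, f)
j = Rational(-923, 2) (j = Mul(Rational(-1, 2), 923) = Rational(-923, 2) ≈ -461.50)
Mul(Function('a')(Pow(Add(-5, -3), Rational(1, 2)), -2), Mul(-1, j)) = Mul(Mul(2, -2), Mul(-1, Rational(-923, 2))) = Mul(-4, Rational(923, 2)) = -1846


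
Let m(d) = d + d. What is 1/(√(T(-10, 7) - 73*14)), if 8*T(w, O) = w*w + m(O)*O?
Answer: -2*I*√3989/3989 ≈ -0.031666*I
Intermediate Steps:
m(d) = 2*d
T(w, O) = O²/4 + w²/8 (T(w, O) = (w*w + (2*O)*O)/8 = (w² + 2*O²)/8 = O²/4 + w²/8)
1/(√(T(-10, 7) - 73*14)) = 1/(√(((¼)*7² + (⅛)*(-10)²) - 73*14)) = 1/(√(((¼)*49 + (⅛)*100) - 1022)) = 1/(√((49/4 + 25/2) - 1022)) = 1/(√(99/4 - 1022)) = 1/(√(-3989/4)) = 1/(I*√3989/2) = -2*I*√3989/3989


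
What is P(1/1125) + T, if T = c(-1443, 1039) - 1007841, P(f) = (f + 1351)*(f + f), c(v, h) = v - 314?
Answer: -1277769428998/1265625 ≈ -1.0096e+6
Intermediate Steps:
c(v, h) = -314 + v
P(f) = 2*f*(1351 + f) (P(f) = (1351 + f)*(2*f) = 2*f*(1351 + f))
T = -1009598 (T = (-314 - 1443) - 1007841 = -1757 - 1007841 = -1009598)
P(1/1125) + T = 2*(1351 + 1/1125)/1125 - 1009598 = 2*(1/1125)*(1351 + 1/1125) - 1009598 = 2*(1/1125)*(1519876/1125) - 1009598 = 3039752/1265625 - 1009598 = -1277769428998/1265625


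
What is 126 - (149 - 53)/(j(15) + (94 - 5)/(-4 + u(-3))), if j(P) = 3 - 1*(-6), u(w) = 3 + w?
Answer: 7062/53 ≈ 133.25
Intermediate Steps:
j(P) = 9 (j(P) = 3 + 6 = 9)
126 - (149 - 53)/(j(15) + (94 - 5)/(-4 + u(-3))) = 126 - (149 - 53)/(9 + (94 - 5)/(-4 + (3 - 3))) = 126 - 96/(9 + 89/(-4 + 0)) = 126 - 96/(9 + 89/(-4)) = 126 - 96/(9 + 89*(-1/4)) = 126 - 96/(9 - 89/4) = 126 - 96/(-53/4) = 126 - 96*(-4)/53 = 126 - 1*(-384/53) = 126 + 384/53 = 7062/53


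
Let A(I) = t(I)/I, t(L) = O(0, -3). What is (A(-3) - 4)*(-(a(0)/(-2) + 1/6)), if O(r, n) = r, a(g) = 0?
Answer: ⅔ ≈ 0.66667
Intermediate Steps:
t(L) = 0
A(I) = 0 (A(I) = 0/I = 0)
(A(-3) - 4)*(-(a(0)/(-2) + 1/6)) = (0 - 4)*(-(0/(-2) + 1/6)) = -(-4)*(0*(-½) + 1*(⅙)) = -(-4)*(0 + ⅙) = -(-4)/6 = -4*(-⅙) = ⅔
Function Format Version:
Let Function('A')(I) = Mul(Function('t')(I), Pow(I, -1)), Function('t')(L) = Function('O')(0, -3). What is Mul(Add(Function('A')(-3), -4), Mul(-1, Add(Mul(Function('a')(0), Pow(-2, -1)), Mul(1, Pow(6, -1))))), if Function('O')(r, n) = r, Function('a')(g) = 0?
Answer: Rational(2, 3) ≈ 0.66667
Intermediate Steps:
Function('t')(L) = 0
Function('A')(I) = 0 (Function('A')(I) = Mul(0, Pow(I, -1)) = 0)
Mul(Add(Function('A')(-3), -4), Mul(-1, Add(Mul(Function('a')(0), Pow(-2, -1)), Mul(1, Pow(6, -1))))) = Mul(Add(0, -4), Mul(-1, Add(Mul(0, Pow(-2, -1)), Mul(1, Pow(6, -1))))) = Mul(-4, Mul(-1, Add(Mul(0, Rational(-1, 2)), Mul(1, Rational(1, 6))))) = Mul(-4, Mul(-1, Add(0, Rational(1, 6)))) = Mul(-4, Mul(-1, Rational(1, 6))) = Mul(-4, Rational(-1, 6)) = Rational(2, 3)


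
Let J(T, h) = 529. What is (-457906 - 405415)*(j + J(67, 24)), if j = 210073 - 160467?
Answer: -43282598335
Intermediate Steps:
j = 49606
(-457906 - 405415)*(j + J(67, 24)) = (-457906 - 405415)*(49606 + 529) = -863321*50135 = -43282598335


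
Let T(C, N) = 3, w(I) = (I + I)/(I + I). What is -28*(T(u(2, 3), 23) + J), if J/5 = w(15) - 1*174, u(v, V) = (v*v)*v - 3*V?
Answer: 24136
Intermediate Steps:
u(v, V) = v³ - 3*V (u(v, V) = v²*v - 3*V = v³ - 3*V)
w(I) = 1 (w(I) = (2*I)/((2*I)) = (2*I)*(1/(2*I)) = 1)
J = -865 (J = 5*(1 - 1*174) = 5*(1 - 174) = 5*(-173) = -865)
-28*(T(u(2, 3), 23) + J) = -28*(3 - 865) = -28*(-862) = 24136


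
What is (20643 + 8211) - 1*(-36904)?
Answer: 65758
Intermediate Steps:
(20643 + 8211) - 1*(-36904) = 28854 + 36904 = 65758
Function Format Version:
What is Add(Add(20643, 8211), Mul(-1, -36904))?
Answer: 65758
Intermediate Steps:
Add(Add(20643, 8211), Mul(-1, -36904)) = Add(28854, 36904) = 65758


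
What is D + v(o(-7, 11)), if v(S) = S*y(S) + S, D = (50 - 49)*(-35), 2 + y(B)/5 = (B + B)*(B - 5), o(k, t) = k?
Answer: -5852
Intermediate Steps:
y(B) = -10 + 10*B*(-5 + B) (y(B) = -10 + 5*((B + B)*(B - 5)) = -10 + 5*((2*B)*(-5 + B)) = -10 + 5*(2*B*(-5 + B)) = -10 + 10*B*(-5 + B))
D = -35 (D = 1*(-35) = -35)
v(S) = S + S*(-10 - 50*S + 10*S²) (v(S) = S*(-10 - 50*S + 10*S²) + S = S + S*(-10 - 50*S + 10*S²))
D + v(o(-7, 11)) = -35 - 7*(-9 - 50*(-7) + 10*(-7)²) = -35 - 7*(-9 + 350 + 10*49) = -35 - 7*(-9 + 350 + 490) = -35 - 7*831 = -35 - 5817 = -5852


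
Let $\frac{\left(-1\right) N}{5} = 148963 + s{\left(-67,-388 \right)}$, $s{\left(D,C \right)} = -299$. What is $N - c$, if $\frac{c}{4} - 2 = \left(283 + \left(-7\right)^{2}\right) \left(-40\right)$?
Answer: $-690208$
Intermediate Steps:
$c = -53112$ ($c = 8 + 4 \left(283 + \left(-7\right)^{2}\right) \left(-40\right) = 8 + 4 \left(283 + 49\right) \left(-40\right) = 8 + 4 \cdot 332 \left(-40\right) = 8 + 4 \left(-13280\right) = 8 - 53120 = -53112$)
$N = -743320$ ($N = - 5 \left(148963 - 299\right) = \left(-5\right) 148664 = -743320$)
$N - c = -743320 - -53112 = -743320 + 53112 = -690208$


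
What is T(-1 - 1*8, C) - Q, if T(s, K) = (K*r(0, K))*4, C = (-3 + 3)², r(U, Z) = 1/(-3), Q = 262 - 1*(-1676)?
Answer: -1938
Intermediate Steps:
Q = 1938 (Q = 262 + 1676 = 1938)
r(U, Z) = -⅓
C = 0 (C = 0² = 0)
T(s, K) = -4*K/3 (T(s, K) = (K*(-⅓))*4 = -K/3*4 = -4*K/3)
T(-1 - 1*8, C) - Q = -4/3*0 - 1*1938 = 0 - 1938 = -1938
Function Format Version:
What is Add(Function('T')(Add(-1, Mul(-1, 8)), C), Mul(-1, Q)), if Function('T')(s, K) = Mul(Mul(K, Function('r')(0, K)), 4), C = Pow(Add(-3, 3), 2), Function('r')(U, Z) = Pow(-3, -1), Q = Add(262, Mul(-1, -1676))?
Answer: -1938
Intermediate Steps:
Q = 1938 (Q = Add(262, 1676) = 1938)
Function('r')(U, Z) = Rational(-1, 3)
C = 0 (C = Pow(0, 2) = 0)
Function('T')(s, K) = Mul(Rational(-4, 3), K) (Function('T')(s, K) = Mul(Mul(K, Rational(-1, 3)), 4) = Mul(Mul(Rational(-1, 3), K), 4) = Mul(Rational(-4, 3), K))
Add(Function('T')(Add(-1, Mul(-1, 8)), C), Mul(-1, Q)) = Add(Mul(Rational(-4, 3), 0), Mul(-1, 1938)) = Add(0, -1938) = -1938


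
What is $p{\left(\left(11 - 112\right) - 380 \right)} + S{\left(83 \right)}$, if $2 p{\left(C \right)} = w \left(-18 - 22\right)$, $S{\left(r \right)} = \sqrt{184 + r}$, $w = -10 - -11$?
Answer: $-20 + \sqrt{267} \approx -3.6599$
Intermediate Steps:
$w = 1$ ($w = -10 + 11 = 1$)
$p{\left(C \right)} = -20$ ($p{\left(C \right)} = \frac{1 \left(-18 - 22\right)}{2} = \frac{1 \left(-40\right)}{2} = \frac{1}{2} \left(-40\right) = -20$)
$p{\left(\left(11 - 112\right) - 380 \right)} + S{\left(83 \right)} = -20 + \sqrt{184 + 83} = -20 + \sqrt{267}$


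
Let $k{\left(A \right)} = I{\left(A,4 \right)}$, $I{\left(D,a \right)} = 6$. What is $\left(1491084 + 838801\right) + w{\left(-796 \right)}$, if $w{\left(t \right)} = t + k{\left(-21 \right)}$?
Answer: $2329095$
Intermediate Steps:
$k{\left(A \right)} = 6$
$w{\left(t \right)} = 6 + t$ ($w{\left(t \right)} = t + 6 = 6 + t$)
$\left(1491084 + 838801\right) + w{\left(-796 \right)} = \left(1491084 + 838801\right) + \left(6 - 796\right) = 2329885 - 790 = 2329095$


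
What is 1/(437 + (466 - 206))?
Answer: 1/697 ≈ 0.0014347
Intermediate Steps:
1/(437 + (466 - 206)) = 1/(437 + 260) = 1/697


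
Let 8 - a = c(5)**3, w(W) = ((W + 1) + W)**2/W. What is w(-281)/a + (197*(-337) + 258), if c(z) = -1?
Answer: -18617780/281 ≈ -66256.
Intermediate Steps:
w(W) = (1 + 2*W)**2/W (w(W) = ((1 + W) + W)**2/W = (1 + 2*W)**2/W)
a = 9 (a = 8 - 1*(-1)**3 = 8 - 1*(-1) = 8 + 1 = 9)
w(-281)/a + (197*(-337) + 258) = ((1 + 2*(-281))**2/(-281))/9 + (197*(-337) + 258) = -(1 - 562)**2/281*(1/9) + (-66389 + 258) = -1/281*(-561)**2*(1/9) - 66131 = -1/281*314721*(1/9) - 66131 = -314721/281*1/9 - 66131 = -34969/281 - 66131 = -18617780/281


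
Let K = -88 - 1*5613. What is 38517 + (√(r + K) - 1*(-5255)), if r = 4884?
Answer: 43772 + I*√817 ≈ 43772.0 + 28.583*I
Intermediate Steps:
K = -5701 (K = -88 - 5613 = -5701)
38517 + (√(r + K) - 1*(-5255)) = 38517 + (√(4884 - 5701) - 1*(-5255)) = 38517 + (√(-817) + 5255) = 38517 + (I*√817 + 5255) = 38517 + (5255 + I*√817) = 43772 + I*√817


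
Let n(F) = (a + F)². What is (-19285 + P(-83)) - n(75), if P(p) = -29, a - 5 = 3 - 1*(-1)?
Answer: -26370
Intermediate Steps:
a = 9 (a = 5 + (3 - 1*(-1)) = 5 + (3 + 1) = 5 + 4 = 9)
n(F) = (9 + F)²
(-19285 + P(-83)) - n(75) = (-19285 - 29) - (9 + 75)² = -19314 - 1*84² = -19314 - 1*7056 = -19314 - 7056 = -26370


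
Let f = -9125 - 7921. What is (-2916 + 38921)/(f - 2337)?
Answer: -36005/19383 ≈ -1.8576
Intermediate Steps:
f = -17046
(-2916 + 38921)/(f - 2337) = (-2916 + 38921)/(-17046 - 2337) = 36005/(-19383) = 36005*(-1/19383) = -36005/19383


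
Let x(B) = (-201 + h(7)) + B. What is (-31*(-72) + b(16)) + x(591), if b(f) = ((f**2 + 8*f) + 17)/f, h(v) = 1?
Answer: 42369/16 ≈ 2648.1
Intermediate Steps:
b(f) = (17 + f**2 + 8*f)/f
x(B) = -200 + B (x(B) = (-201 + 1) + B = -200 + B)
(-31*(-72) + b(16)) + x(591) = (-31*(-72) + (8 + 16 + 17/16)) + (-200 + 591) = (2232 + (8 + 16 + 17*(1/16))) + 391 = (2232 + (8 + 16 + 17/16)) + 391 = (2232 + 401/16) + 391 = 36113/16 + 391 = 42369/16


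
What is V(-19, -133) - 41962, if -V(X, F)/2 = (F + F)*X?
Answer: -52070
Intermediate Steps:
V(X, F) = -4*F*X (V(X, F) = -2*(F + F)*X = -2*2*F*X = -4*F*X)
V(-19, -133) - 41962 = -4*(-133)*(-19) - 41962 = -10108 - 41962 = -52070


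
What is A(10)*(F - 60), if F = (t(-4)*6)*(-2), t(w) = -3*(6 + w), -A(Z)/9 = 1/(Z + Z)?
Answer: -27/5 ≈ -5.4000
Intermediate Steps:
A(Z) = -9/(2*Z) (A(Z) = -9/(Z + Z) = -9*1/(2*Z) = -9/(2*Z))
t(w) = -18 - 3*w
F = 72 (F = ((-18 - 3*(-4))*6)*(-2) = ((-18 + 12)*6)*(-2) = -6*6*(-2) = -36*(-2) = 72)
A(10)*(F - 60) = (-9/2/10)*(72 - 60) = -9/2*1/10*12 = -9/20*12 = -27/5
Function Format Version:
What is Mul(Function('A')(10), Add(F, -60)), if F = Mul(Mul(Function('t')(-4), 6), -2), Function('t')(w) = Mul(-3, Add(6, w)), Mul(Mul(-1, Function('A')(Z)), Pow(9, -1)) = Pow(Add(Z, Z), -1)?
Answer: Rational(-27, 5) ≈ -5.4000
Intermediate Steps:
Function('A')(Z) = Mul(Rational(-9, 2), Pow(Z, -1)) (Function('A')(Z) = Mul(-9, Pow(Add(Z, Z), -1)) = Mul(-9, Pow(Mul(2, Z), -1)) = Mul(-9, Mul(Rational(1, 2), Pow(Z, -1))) = Mul(Rational(-9, 2), Pow(Z, -1)))
Function('t')(w) = Add(-18, Mul(-3, w))
F = 72 (F = Mul(Mul(Add(-18, Mul(-3, -4)), 6), -2) = Mul(Mul(Add(-18, 12), 6), -2) = Mul(Mul(-6, 6), -2) = Mul(-36, -2) = 72)
Mul(Function('A')(10), Add(F, -60)) = Mul(Mul(Rational(-9, 2), Pow(10, -1)), Add(72, -60)) = Mul(Mul(Rational(-9, 2), Rational(1, 10)), 12) = Mul(Rational(-9, 20), 12) = Rational(-27, 5)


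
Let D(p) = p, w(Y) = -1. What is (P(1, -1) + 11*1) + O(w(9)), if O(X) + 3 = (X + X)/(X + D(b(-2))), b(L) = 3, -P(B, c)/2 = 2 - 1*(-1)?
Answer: 1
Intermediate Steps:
P(B, c) = -6 (P(B, c) = -2*(2 - 1*(-1)) = -2*(2 + 1) = -2*3 = -6)
O(X) = -3 + 2*X/(3 + X) (O(X) = -3 + (X + X)/(X + 3) = -3 + (2*X)/(3 + X) = -3 + 2*X/(3 + X))
(P(1, -1) + 11*1) + O(w(9)) = (-6 + 11*1) + (-9 - 1*(-1))/(3 - 1) = (-6 + 11) + (-9 + 1)/2 = 5 + (½)*(-8) = 5 - 4 = 1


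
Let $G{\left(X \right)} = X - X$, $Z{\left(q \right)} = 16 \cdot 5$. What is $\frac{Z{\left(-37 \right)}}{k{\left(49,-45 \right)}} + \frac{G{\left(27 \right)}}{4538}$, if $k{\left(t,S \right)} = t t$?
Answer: $\frac{80}{2401} \approx 0.033319$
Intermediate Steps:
$k{\left(t,S \right)} = t^{2}$
$Z{\left(q \right)} = 80$
$G{\left(X \right)} = 0$
$\frac{Z{\left(-37 \right)}}{k{\left(49,-45 \right)}} + \frac{G{\left(27 \right)}}{4538} = \frac{80}{49^{2}} + \frac{0}{4538} = \frac{80}{2401} + 0 \cdot \frac{1}{4538} = 80 \cdot \frac{1}{2401} + 0 = \frac{80}{2401} + 0 = \frac{80}{2401}$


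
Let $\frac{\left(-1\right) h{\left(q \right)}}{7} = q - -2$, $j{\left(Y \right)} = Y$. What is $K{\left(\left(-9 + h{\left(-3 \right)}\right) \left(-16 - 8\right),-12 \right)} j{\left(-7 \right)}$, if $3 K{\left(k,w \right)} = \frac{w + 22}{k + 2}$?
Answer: $- \frac{7}{15} \approx -0.46667$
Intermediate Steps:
$h{\left(q \right)} = -14 - 7 q$ ($h{\left(q \right)} = - 7 \left(q - -2\right) = - 7 \left(q + 2\right) = - 7 \left(2 + q\right) = -14 - 7 q$)
$K{\left(k,w \right)} = \frac{22 + w}{3 \left(2 + k\right)}$ ($K{\left(k,w \right)} = \frac{\left(w + 22\right) \frac{1}{k + 2}}{3} = \frac{\left(22 + w\right) \frac{1}{2 + k}}{3} = \frac{\frac{1}{2 + k} \left(22 + w\right)}{3} = \frac{22 + w}{3 \left(2 + k\right)}$)
$K{\left(\left(-9 + h{\left(-3 \right)}\right) \left(-16 - 8\right),-12 \right)} j{\left(-7 \right)} = \frac{22 - 12}{3 \left(2 + \left(-9 - -7\right) \left(-16 - 8\right)\right)} \left(-7\right) = \frac{1}{3} \frac{1}{2 + \left(-9 + \left(-14 + 21\right)\right) \left(-24\right)} 10 \left(-7\right) = \frac{1}{3} \frac{1}{2 + \left(-9 + 7\right) \left(-24\right)} 10 \left(-7\right) = \frac{1}{3} \frac{1}{2 - -48} \cdot 10 \left(-7\right) = \frac{1}{3} \frac{1}{2 + 48} \cdot 10 \left(-7\right) = \frac{1}{3} \cdot \frac{1}{50} \cdot 10 \left(-7\right) = \frac{1}{15} \left(-7\right) = - \frac{7}{15}$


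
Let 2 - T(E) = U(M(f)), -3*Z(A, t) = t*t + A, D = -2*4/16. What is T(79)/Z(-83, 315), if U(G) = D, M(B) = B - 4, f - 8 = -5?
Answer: -15/198284 ≈ -7.5649e-5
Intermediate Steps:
f = 3 (f = 8 - 5 = 3)
M(B) = -4 + B
D = -½ (D = -8*1/16 = -½ ≈ -0.50000)
U(G) = -½
Z(A, t) = -A/3 - t²/3 (Z(A, t) = -(t*t + A)/3 = -(t² + A)/3 = -(A + t²)/3 = -A/3 - t²/3)
T(E) = 5/2 (T(E) = 2 - 1*(-½) = 2 + ½ = 5/2)
T(79)/Z(-83, 315) = 5/(2*(-⅓*(-83) - ⅓*315²)) = 5/(2*(83/3 - ⅓*99225)) = 5/(2*(83/3 - 33075)) = 5/(2*(-99142/3)) = (5/2)*(-3/99142) = -15/198284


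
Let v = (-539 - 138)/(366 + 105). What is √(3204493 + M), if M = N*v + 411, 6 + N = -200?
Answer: √711044794866/471 ≈ 1790.3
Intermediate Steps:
N = -206 (N = -6 - 200 = -206)
v = -677/471 ≈ -1.4374
M = 333043/471 (M = -206*(-677/471) + 411 = 139462/471 + 411 = 333043/471 ≈ 707.10)
√(3204493 + M) = √(3204493 + 333043/471) = √(1509649246/471) = √711044794866/471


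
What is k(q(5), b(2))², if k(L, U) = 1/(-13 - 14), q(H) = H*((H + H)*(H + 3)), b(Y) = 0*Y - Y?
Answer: 1/729 ≈ 0.0013717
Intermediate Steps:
b(Y) = -Y (b(Y) = 0 - Y = -Y)
q(H) = 2*H²*(3 + H) (q(H) = H*((2*H)*(3 + H)) = H*(2*H*(3 + H)) = 2*H²*(3 + H))
k(L, U) = -1/27 (k(L, U) = 1/(-27) = -1/27)
k(q(5), b(2))² = (-1/27)² = 1/729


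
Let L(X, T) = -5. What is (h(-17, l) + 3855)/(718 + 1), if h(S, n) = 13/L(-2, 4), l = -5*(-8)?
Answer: 19262/3595 ≈ 5.3580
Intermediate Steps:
l = 40
h(S, n) = -13/5 (h(S, n) = 13/(-5) = 13*(-⅕) = -13/5)
(h(-17, l) + 3855)/(718 + 1) = (-13/5 + 3855)/(718 + 1) = (19262/5)/719 = (19262/5)*(1/719) = 19262/3595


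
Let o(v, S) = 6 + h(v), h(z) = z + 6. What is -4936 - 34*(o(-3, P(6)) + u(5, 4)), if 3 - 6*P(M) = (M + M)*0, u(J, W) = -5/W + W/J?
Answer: -52267/10 ≈ -5226.7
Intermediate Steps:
h(z) = 6 + z
P(M) = ½ (P(M) = ½ - (M + M)*0/6 = ½ - 2*M*0/6 = ½ - ⅙*0 = ½ + 0 = ½)
o(v, S) = 12 + v (o(v, S) = 6 + (6 + v) = 12 + v)
-4936 - 34*(o(-3, P(6)) + u(5, 4)) = -4936 - 34*((12 - 3) + (-5/4 + 4/5)) = -4936 - 34*(9 + (-5*¼ + 4*(⅕))) = -4936 - 34*(9 + (-5/4 + ⅘)) = -4936 - 34*(9 - 9/20) = -4936 - 34*171/20 = -4936 - 1*2907/10 = -4936 - 2907/10 = -52267/10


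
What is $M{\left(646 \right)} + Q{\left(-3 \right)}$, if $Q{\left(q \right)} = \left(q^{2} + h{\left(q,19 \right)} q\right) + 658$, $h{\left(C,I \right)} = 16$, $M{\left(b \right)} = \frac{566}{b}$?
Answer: $\frac{200220}{323} \approx 619.88$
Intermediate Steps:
$Q{\left(q \right)} = 658 + q^{2} + 16 q$ ($Q{\left(q \right)} = \left(q^{2} + 16 q\right) + 658 = 658 + q^{2} + 16 q$)
$M{\left(646 \right)} + Q{\left(-3 \right)} = \frac{566}{646} + \left(658 + \left(-3\right)^{2} + 16 \left(-3\right)\right) = 566 \cdot \frac{1}{646} + \left(658 + 9 - 48\right) = \frac{283}{323} + 619 = \frac{200220}{323}$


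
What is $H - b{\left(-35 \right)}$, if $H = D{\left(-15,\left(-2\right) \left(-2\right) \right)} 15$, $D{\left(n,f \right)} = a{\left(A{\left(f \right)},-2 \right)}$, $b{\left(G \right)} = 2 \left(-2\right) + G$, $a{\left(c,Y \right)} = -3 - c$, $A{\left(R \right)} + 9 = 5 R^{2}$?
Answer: $-1071$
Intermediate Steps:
$A{\left(R \right)} = -9 + 5 R^{2}$
$b{\left(G \right)} = -4 + G$
$D{\left(n,f \right)} = 6 - 5 f^{2}$ ($D{\left(n,f \right)} = -3 - \left(-9 + 5 f^{2}\right) = 6 - 5 f^{2}$)
$H = -1110$ ($H = \left(6 - 5 \left(\left(-2\right) \left(-2\right)\right)^{2}\right) 15 = \left(6 - 5 \cdot 4^{2}\right) 15 = \left(6 - 80\right) 15 = \left(-74\right) 15 = -1110$)
$H - b{\left(-35 \right)} = -1110 - \left(-4 - 35\right) = -1110 - -39 = -1110 + 39 = -1071$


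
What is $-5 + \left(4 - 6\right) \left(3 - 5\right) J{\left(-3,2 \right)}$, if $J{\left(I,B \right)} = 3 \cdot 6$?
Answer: $67$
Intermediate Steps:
$J{\left(I,B \right)} = 18$
$-5 + \left(4 - 6\right) \left(3 - 5\right) J{\left(-3,2 \right)} = -5 + \left(4 - 6\right) \left(3 - 5\right) 18 = -5 + \left(-2\right) \left(-2\right) 18 = -5 + 4 \cdot 18 = -5 + 72 = 67$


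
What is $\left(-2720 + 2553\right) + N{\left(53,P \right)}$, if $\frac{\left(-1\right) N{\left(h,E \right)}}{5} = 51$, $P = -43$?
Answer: $-422$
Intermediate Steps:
$N{\left(h,E \right)} = -255$ ($N{\left(h,E \right)} = \left(-5\right) 51 = -255$)
$\left(-2720 + 2553\right) + N{\left(53,P \right)} = \left(-2720 + 2553\right) - 255 = -167 - 255 = -422$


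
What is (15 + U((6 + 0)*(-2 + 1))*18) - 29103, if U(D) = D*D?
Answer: -28440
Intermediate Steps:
U(D) = D**2
(15 + U((6 + 0)*(-2 + 1))*18) - 29103 = (15 + ((6 + 0)*(-2 + 1))**2*18) - 29103 = (15 + (6*(-1))**2*18) - 29103 = (15 + (-6)**2*18) - 29103 = (15 + 36*18) - 29103 = (15 + 648) - 29103 = 663 - 29103 = -28440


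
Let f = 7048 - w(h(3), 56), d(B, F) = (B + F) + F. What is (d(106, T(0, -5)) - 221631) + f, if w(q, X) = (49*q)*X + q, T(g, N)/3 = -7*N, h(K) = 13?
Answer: -249952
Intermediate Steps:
T(g, N) = -21*N (T(g, N) = 3*(-7*N) = -21*N)
d(B, F) = B + 2*F
w(q, X) = q + 49*X*q (w(q, X) = 49*X*q + q = q + 49*X*q)
f = -28637 (f = 7048 - 13*(1 + 49*56) = 7048 - 13*(1 + 2744) = 7048 - 13*2745 = 7048 - 1*35685 = 7048 - 35685 = -28637)
(d(106, T(0, -5)) - 221631) + f = ((106 + 2*(-21*(-5))) - 221631) - 28637 = ((106 + 2*105) - 221631) - 28637 = ((106 + 210) - 221631) - 28637 = (316 - 221631) - 28637 = -221315 - 28637 = -249952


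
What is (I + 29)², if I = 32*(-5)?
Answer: 17161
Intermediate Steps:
I = -160
(I + 29)² = (-160 + 29)² = (-131)² = 17161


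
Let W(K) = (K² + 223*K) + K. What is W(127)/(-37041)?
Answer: -14859/12347 ≈ -1.2034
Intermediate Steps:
W(K) = K² + 224*K
W(127)/(-37041) = (127*(224 + 127))/(-37041) = (127*351)*(-1/37041) = 44577*(-1/37041) = -14859/12347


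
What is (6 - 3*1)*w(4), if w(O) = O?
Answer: 12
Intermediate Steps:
(6 - 3*1)*w(4) = (6 - 3*1)*4 = (6 - 3)*4 = 3*4 = 12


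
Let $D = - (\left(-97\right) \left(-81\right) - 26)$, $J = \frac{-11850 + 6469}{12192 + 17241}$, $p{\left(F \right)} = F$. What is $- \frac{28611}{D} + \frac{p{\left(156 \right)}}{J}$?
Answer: $- \frac{35802456597}{42138611} \approx -849.64$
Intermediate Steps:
$J = - \frac{5381}{29433} \approx -0.18282$
$D = -7831$ ($D = - (7857 - 26) = \left(-1\right) 7831 = -7831$)
$- \frac{28611}{D} + \frac{p{\left(156 \right)}}{J} = - \frac{28611}{-7831} + \frac{156}{- \frac{5381}{29433}} = \left(-28611\right) \left(- \frac{1}{7831}\right) + 156 \left(- \frac{29433}{5381}\right) = \frac{28611}{7831} - \frac{4591548}{5381} = - \frac{35802456597}{42138611}$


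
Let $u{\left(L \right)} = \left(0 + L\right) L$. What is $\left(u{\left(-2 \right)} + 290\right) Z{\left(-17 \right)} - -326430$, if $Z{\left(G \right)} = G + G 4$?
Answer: $301440$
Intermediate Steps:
$u{\left(L \right)} = L^{2}$ ($u{\left(L \right)} = L L = L^{2}$)
$Z{\left(G \right)} = 5 G$ ($Z{\left(G \right)} = G + 4 G = 5 G$)
$\left(u{\left(-2 \right)} + 290\right) Z{\left(-17 \right)} - -326430 = \left(\left(-2\right)^{2} + 290\right) 5 \left(-17\right) - -326430 = \left(4 + 290\right) \left(-85\right) + 326430 = 294 \left(-85\right) + 326430 = -24990 + 326430 = 301440$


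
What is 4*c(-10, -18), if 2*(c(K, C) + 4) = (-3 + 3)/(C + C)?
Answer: -16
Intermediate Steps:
c(K, C) = -4 (c(K, C) = -4 + ((-3 + 3)/(C + C))/2 = -4 + (0/((2*C)))/2 = -4 + (0*(1/(2*C)))/2 = -4 + (½)*0 = -4 + 0 = -4)
4*c(-10, -18) = 4*(-4) = -16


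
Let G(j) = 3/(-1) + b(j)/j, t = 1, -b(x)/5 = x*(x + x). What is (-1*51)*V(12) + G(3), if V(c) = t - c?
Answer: 528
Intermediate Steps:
b(x) = -10*x² (b(x) = -5*x*(x + x) = -5*x*2*x = -10*x²)
V(c) = 1 - c
G(j) = -3 - 10*j (G(j) = 3/(-1) + (-10*j²)/j = 3*(-1) - 10*j = -3 - 10*j)
(-1*51)*V(12) + G(3) = (-1*51)*(1 - 1*12) + (-3 - 10*3) = -51*(1 - 12) + (-3 - 30) = -51*(-11) - 33 = 561 - 33 = 528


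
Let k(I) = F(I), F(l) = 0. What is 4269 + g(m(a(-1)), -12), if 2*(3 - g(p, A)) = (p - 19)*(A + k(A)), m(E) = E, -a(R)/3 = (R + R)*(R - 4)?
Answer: 3978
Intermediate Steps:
k(I) = 0
a(R) = -6*R*(-4 + R) (a(R) = -3*(R + R)*(R - 4) = -3*2*R*(-4 + R) = -6*R*(-4 + R))
g(p, A) = 3 - A*(-19 + p)/2 (g(p, A) = 3 - (p - 19)*(A + 0)/2 = 3 - (-19 + p)*A/2 = 3 - A*(-19 + p)/2)
4269 + g(m(a(-1)), -12) = 4269 + (3 + (19/2)*(-12) - ½*(-12)*6*(-1)*(4 - 1*(-1))) = 4269 + (3 - 114 - ½*(-12)*6*(-1)*(4 + 1)) = 4269 + (3 - 114 - ½*(-12)*6*(-1)*5) = 4269 + (3 - 114 - ½*(-12)*(-30)) = 4269 + (3 - 114 - 180) = 4269 - 291 = 3978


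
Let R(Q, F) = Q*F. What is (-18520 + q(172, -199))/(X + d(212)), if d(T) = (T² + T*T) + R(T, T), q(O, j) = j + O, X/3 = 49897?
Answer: -18547/284523 ≈ -0.065186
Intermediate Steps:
X = 149691 (X = 3*49897 = 149691)
R(Q, F) = F*Q
q(O, j) = O + j
d(T) = 3*T² (d(T) = (T² + T*T) + T*T = (T² + T²) + T² = 2*T² + T² = 3*T²)
(-18520 + q(172, -199))/(X + d(212)) = (-18520 + (172 - 199))/(149691 + 3*212²) = (-18520 - 27)/(149691 + 3*44944) = -18547/(149691 + 134832) = -18547/284523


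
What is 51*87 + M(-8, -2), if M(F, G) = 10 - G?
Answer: 4449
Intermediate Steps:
51*87 + M(-8, -2) = 51*87 + (10 - 1*(-2)) = 4437 + (10 + 2) = 4437 + 12 = 4449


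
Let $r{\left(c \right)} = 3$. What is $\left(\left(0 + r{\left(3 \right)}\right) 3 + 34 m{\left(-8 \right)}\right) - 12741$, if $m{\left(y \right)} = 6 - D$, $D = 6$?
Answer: $-12732$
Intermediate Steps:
$m{\left(y \right)} = 0$ ($m{\left(y \right)} = 6 - 6 = 0$)
$\left(\left(0 + r{\left(3 \right)}\right) 3 + 34 m{\left(-8 \right)}\right) - 12741 = \left(\left(0 + 3\right) 3 + 34 \cdot 0\right) - 12741 = \left(3 \cdot 3 + 0\right) - 12741 = \left(9 + 0\right) - 12741 = 9 - 12741 = -12732$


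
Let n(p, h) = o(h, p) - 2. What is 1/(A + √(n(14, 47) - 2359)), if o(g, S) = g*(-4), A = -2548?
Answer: -2548/6494853 - I*√2549/6494853 ≈ -0.00039231 - 7.7735e-6*I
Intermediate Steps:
o(g, S) = -4*g
n(p, h) = -2 - 4*h (n(p, h) = -4*h - 2 = -2 - 4*h)
1/(A + √(n(14, 47) - 2359)) = 1/(-2548 + √((-2 - 4*47) - 2359)) = 1/(-2548 + √((-2 - 188) - 2359)) = 1/(-2548 + √(-190 - 2359)) = 1/(-2548 + √(-2549)) = 1/(-2548 + I*√2549)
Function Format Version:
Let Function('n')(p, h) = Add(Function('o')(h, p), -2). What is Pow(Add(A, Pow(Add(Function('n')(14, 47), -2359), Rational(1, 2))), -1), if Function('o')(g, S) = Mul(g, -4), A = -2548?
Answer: Add(Rational(-2548, 6494853), Mul(Rational(-1, 6494853), I, Pow(2549, Rational(1, 2)))) ≈ Add(-0.00039231, Mul(-7.7735e-6, I))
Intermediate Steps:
Function('o')(g, S) = Mul(-4, g)
Function('n')(p, h) = Add(-2, Mul(-4, h)) (Function('n')(p, h) = Add(Mul(-4, h), -2) = Add(-2, Mul(-4, h)))
Pow(Add(A, Pow(Add(Function('n')(14, 47), -2359), Rational(1, 2))), -1) = Pow(Add(-2548, Pow(Add(Add(-2, Mul(-4, 47)), -2359), Rational(1, 2))), -1) = Pow(Add(-2548, Pow(Add(Add(-2, -188), -2359), Rational(1, 2))), -1) = Pow(Add(-2548, Pow(Add(-190, -2359), Rational(1, 2))), -1) = Pow(Add(-2548, Pow(-2549, Rational(1, 2))), -1) = Pow(Add(-2548, Mul(I, Pow(2549, Rational(1, 2)))), -1)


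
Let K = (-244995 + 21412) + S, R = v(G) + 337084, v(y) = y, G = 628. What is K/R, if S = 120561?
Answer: -51511/168856 ≈ -0.30506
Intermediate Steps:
R = 337712 (R = 628 + 337084 = 337712)
K = -103022 (K = (-244995 + 21412) + 120561 = -223583 + 120561 = -103022)
K/R = -103022/337712 = -103022*1/337712 = -51511/168856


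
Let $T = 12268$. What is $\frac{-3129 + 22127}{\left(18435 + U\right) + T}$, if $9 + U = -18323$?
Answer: $\frac{18998}{12371} \approx 1.5357$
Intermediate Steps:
$U = -18332$ ($U = -9 - 18323 = -18332$)
$\frac{-3129 + 22127}{\left(18435 + U\right) + T} = \frac{-3129 + 22127}{\left(18435 - 18332\right) + 12268} = \frac{18998}{103 + 12268} = \frac{18998}{12371}$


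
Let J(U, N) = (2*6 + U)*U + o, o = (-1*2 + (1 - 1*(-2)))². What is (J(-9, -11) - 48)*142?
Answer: -10508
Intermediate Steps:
o = 1 (o = (-2 + (1 + 2))² = (-2 + 3)² = 1² = 1)
J(U, N) = 1 + U*(12 + U) (J(U, N) = (2*6 + U)*U + 1 = (12 + U)*U + 1 = U*(12 + U) + 1 = 1 + U*(12 + U))
(J(-9, -11) - 48)*142 = ((1 + (-9)² + 12*(-9)) - 48)*142 = ((1 + 81 - 108) - 48)*142 = (-26 - 48)*142 = -74*142 = -10508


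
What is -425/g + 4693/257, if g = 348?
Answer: 1523939/89436 ≈ 17.039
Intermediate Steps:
-425/g + 4693/257 = -425/348 + 4693/257 = 1523939/89436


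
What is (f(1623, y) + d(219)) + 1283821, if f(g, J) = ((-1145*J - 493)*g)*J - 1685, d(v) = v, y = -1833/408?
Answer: -603548692111/18496 ≈ -3.2631e+7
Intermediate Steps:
y = -611/136 (y = -1833*1/408 = -611/136 ≈ -4.4926)
f(g, J) = -1685 + J*g*(-493 - 1145*J) (f(g, J) = ((-493 - 1145*J)*g)*J - 1685 = (g*(-493 - 1145*J))*J - 1685 = J*g*(-493 - 1145*J) - 1685 = -1685 + J*g*(-493 - 1145*J))
(f(1623, y) + d(219)) + 1283821 = ((-1685 - 1145*1623*(-611/136)**2 - 493*(-611/136)*1623) + 219) + 1283821 = ((-1685 - 1145*1623*373321/18496 + 28757937/8) + 219) + 1283821 = ((-1685 - 693755480535/18496 + 28757937/8) + 219) + 1283821 = (-627298295951/18496 + 219) + 1283821 = -627294245327/18496 + 1283821 = -603548692111/18496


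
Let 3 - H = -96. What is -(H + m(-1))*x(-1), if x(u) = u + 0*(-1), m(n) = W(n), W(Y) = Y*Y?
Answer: 100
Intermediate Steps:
W(Y) = Y²
m(n) = n²
x(u) = u (x(u) = u + 0 = u)
H = 99 (H = 3 - 1*(-96) = 3 + 96 = 99)
-(H + m(-1))*x(-1) = -(99 + (-1)²)*(-1) = -(99 + 1)*(-1) = -100*(-1) = -1*(-100) = 100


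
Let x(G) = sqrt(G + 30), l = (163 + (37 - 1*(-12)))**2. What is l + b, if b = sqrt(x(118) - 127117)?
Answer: 44944 + sqrt(-127117 + 2*sqrt(37)) ≈ 44944.0 + 356.52*I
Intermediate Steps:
l = 44944 (l = (163 + (37 + 12))**2 = (163 + 49)**2 = 212**2 = 44944)
x(G) = sqrt(30 + G)
b = sqrt(-127117 + 2*sqrt(37)) (b = sqrt(sqrt(30 + 118) - 127117) = sqrt(sqrt(148) - 127117) = sqrt(2*sqrt(37) - 127117) = sqrt(-127117 + 2*sqrt(37)) ≈ 356.52*I)
l + b = 44944 + sqrt(-127117 + 2*sqrt(37))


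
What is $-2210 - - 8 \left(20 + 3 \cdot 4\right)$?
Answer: $-1954$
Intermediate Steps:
$-2210 - - 8 \left(20 + 3 \cdot 4\right) = -2210 - - 8 \left(20 + 12\right) = -2210 - \left(-8\right) 32 = -2210 - -256 = -2210 + 256 = -1954$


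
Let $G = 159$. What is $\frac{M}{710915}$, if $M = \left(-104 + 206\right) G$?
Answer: $\frac{16218}{710915} \approx 0.022813$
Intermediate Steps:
$M = 16218$ ($M = \left(-104 + 206\right) 159 = 102 \cdot 159 = 16218$)
$\frac{M}{710915} = \frac{16218}{710915}$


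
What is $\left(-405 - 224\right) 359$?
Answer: $-225811$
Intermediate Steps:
$\left(-405 - 224\right) 359 = \left(-629\right) 359 = -225811$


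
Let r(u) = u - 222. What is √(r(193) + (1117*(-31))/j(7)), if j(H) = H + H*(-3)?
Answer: √479094/14 ≈ 49.440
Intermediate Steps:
j(H) = -2*H (j(H) = H - 3*H = -2*H)
r(u) = -222 + u
√(r(193) + (1117*(-31))/j(7)) = √((-222 + 193) + (1117*(-31))/((-2*7))) = √(-29 - 34627/(-14)) = √(-29 - 34627*(-1/14)) = √(-29 + 34627/14) = √(34221/14) = √479094/14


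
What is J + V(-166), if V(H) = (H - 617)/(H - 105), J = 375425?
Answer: 101740958/271 ≈ 3.7543e+5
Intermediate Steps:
V(H) = (-617 + H)/(-105 + H)
J + V(-166) = 375425 + (-617 - 166)/(-105 - 166) = 375425 - 783/(-271) = 375425 - 1/271*(-783) = 375425 + 783/271 = 101740958/271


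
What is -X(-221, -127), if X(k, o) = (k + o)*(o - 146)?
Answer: -95004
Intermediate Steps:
X(k, o) = (-146 + o)*(k + o) (X(k, o) = (k + o)*(-146 + o) = (-146 + o)*(k + o))
-X(-221, -127) = -((-127)² - 146*(-221) - 146*(-127) - 221*(-127)) = -(16129 + 32266 + 18542 + 28067) = -1*95004 = -95004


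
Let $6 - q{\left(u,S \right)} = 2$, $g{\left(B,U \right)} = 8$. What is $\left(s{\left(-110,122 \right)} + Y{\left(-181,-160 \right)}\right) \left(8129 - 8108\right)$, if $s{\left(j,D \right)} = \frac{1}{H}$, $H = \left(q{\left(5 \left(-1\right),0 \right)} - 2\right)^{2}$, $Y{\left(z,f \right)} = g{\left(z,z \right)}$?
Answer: $\frac{693}{4} \approx 173.25$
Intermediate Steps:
$q{\left(u,S \right)} = 4$ ($q{\left(u,S \right)} = 6 - 2 = 4$)
$Y{\left(z,f \right)} = 8$
$H = 4$ ($H = \left(4 - 2\right)^{2} = 2^{2} = 4$)
$s{\left(j,D \right)} = \frac{1}{4}$
$\left(s{\left(-110,122 \right)} + Y{\left(-181,-160 \right)}\right) \left(8129 - 8108\right) = \left(\frac{1}{4} + 8\right) \left(8129 - 8108\right) = \frac{33}{4} \cdot 21 = \frac{693}{4}$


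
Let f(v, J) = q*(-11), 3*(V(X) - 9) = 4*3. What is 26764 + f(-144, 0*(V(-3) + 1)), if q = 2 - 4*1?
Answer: 26786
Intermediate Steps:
V(X) = 13 (V(X) = 9 + (4*3)/3 = 9 + (1/3)*12 = 9 + 4 = 13)
q = -2 (q = 2 - 4 = -2)
f(v, J) = 22 (f(v, J) = -2*(-11) = 22)
26764 + f(-144, 0*(V(-3) + 1)) = 26764 + 22 = 26786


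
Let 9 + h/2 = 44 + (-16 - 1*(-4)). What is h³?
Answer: 97336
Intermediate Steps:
h = 46 (h = -18 + 2*(44 + (-16 - 1*(-4))) = -18 + 2*(44 + (-16 + 4)) = -18 + 2*(44 - 12) = -18 + 2*32 = -18 + 64 = 46)
h³ = 46³ = 97336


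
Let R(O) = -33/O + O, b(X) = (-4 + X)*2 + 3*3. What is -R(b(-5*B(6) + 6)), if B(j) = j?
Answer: 2176/47 ≈ 46.298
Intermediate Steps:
b(X) = 1 + 2*X (b(X) = (-8 + 2*X) + 9 = 1 + 2*X)
R(O) = O - 33/O
-R(b(-5*B(6) + 6)) = -((1 + 2*(-5*6 + 6)) - 33/(1 + 2*(-5*6 + 6))) = -((1 + 2*(-30 + 6)) - 33/(1 + 2*(-30 + 6))) = -((1 + 2*(-24)) - 33/(1 + 2*(-24))) = -((1 - 48) - 33/(1 - 48)) = -(-47 - 33/(-47)) = -(-47 - 33*(-1/47)) = -(-47 + 33/47) = -1*(-2176/47) = 2176/47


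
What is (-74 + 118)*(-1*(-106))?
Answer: 4664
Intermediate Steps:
(-74 + 118)*(-1*(-106)) = 44*106 = 4664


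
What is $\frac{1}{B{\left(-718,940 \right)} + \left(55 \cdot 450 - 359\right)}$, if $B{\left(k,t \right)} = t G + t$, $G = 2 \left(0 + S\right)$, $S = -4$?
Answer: $\frac{1}{17811} \approx 5.6145 \cdot 10^{-5}$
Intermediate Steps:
$G = -8$ ($G = 2 \left(0 - 4\right) = 2 \left(-4\right) = -8$)
$B{\left(k,t \right)} = - 7 t$ ($B{\left(k,t \right)} = t \left(-8\right) + t = - 8 t + t = - 7 t$)
$\frac{1}{B{\left(-718,940 \right)} + \left(55 \cdot 450 - 359\right)} = \frac{1}{\left(-7\right) 940 + \left(55 \cdot 450 - 359\right)} = \frac{1}{-6580 + \left(24750 - 359\right)} = \frac{1}{-6580 + 24391} = \frac{1}{17811}$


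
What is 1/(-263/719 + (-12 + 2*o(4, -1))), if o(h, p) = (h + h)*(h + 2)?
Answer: 719/60133 ≈ 0.011957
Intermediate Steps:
o(h, p) = 2*h*(2 + h) (o(h, p) = (2*h)*(2 + h) = 2*h*(2 + h))
1/(-263/719 + (-12 + 2*o(4, -1))) = 1/(-263/719 + (-12 + 2*(2*4*(2 + 4)))) = 1/(-263*1/719 + (-12 + 2*(2*4*6))) = 1/(-263/719 + (-12 + 2*48)) = 1/(-263/719 + (-12 + 96)) = 1/(-263/719 + 84) = 1/(60133/719) = 719/60133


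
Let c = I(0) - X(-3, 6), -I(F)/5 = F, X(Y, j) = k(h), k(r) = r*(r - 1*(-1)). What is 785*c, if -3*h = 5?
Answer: -7850/9 ≈ -872.22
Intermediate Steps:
h = -5/3 (h = -⅓*5 = -5/3 ≈ -1.6667)
k(r) = r*(1 + r) (k(r) = r*(r + 1) = r*(1 + r))
X(Y, j) = 10/9 (X(Y, j) = -5*(1 - 5/3)/3 = -5/3*(-⅔) = 10/9)
I(F) = -5*F
c = -10/9 (c = -5*0 - 1*10/9 = 0 - 10/9 = -10/9 ≈ -1.1111)
785*c = 785*(-10/9) = -7850/9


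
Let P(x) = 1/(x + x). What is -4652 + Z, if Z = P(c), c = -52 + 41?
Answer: -102345/22 ≈ -4652.0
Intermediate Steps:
c = -11
P(x) = 1/(2*x)
Z = -1/22 (Z = (½)/(-11) = (½)*(-1/11) = -1/22 ≈ -0.045455)
-4652 + Z = -4652 - 1/22 = -102345/22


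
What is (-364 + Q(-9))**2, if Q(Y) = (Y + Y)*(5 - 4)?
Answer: 145924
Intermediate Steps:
Q(Y) = 2*Y (Q(Y) = (2*Y)*1 = 2*Y)
(-364 + Q(-9))**2 = (-364 + 2*(-9))**2 = (-364 - 18)**2 = (-382)**2 = 145924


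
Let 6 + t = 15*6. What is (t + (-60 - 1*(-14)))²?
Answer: 1444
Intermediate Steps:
t = 84 (t = -6 + 15*6 = -6 + 90 = 84)
(t + (-60 - 1*(-14)))² = (84 + (-60 - 1*(-14)))² = (84 + (-60 + 14))² = (84 - 46)² = 38² = 1444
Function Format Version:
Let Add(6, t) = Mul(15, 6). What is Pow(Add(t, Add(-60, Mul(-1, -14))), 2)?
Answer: 1444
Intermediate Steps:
t = 84 (t = Add(-6, Mul(15, 6)) = Add(-6, 90) = 84)
Pow(Add(t, Add(-60, Mul(-1, -14))), 2) = Pow(Add(84, Add(-60, Mul(-1, -14))), 2) = Pow(Add(84, Add(-60, 14)), 2) = Pow(Add(84, -46), 2) = Pow(38, 2) = 1444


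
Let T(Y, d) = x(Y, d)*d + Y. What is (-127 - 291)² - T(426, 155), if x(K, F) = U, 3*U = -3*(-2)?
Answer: 173988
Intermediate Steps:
U = 2 (U = (-3*(-2))/3 = (⅓)*6 = 2)
x(K, F) = 2
T(Y, d) = Y + 2*d (T(Y, d) = 2*d + Y = Y + 2*d)
(-127 - 291)² - T(426, 155) = (-127 - 291)² - (426 + 2*155) = (-418)² - (426 + 310) = 174724 - 1*736 = 174724 - 736 = 173988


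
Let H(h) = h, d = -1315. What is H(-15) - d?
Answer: 1300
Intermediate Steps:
H(-15) - d = -15 - 1*(-1315) = -15 + 1315 = 1300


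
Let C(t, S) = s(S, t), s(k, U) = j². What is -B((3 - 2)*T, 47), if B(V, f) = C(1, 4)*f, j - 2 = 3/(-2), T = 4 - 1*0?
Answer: -47/4 ≈ -11.750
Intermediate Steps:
T = 4 (T = 4 + 0 = 4)
j = ½ (j = 2 + 3/(-2) = 2 + 3*(-½) = 2 - 3/2 = ½ ≈ 0.50000)
s(k, U) = ¼ (s(k, U) = (½)² = ¼)
C(t, S) = ¼
B(V, f) = f/4
-B((3 - 2)*T, 47) = -47/4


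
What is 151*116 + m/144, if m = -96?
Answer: 52546/3 ≈ 17515.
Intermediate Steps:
151*116 + m/144 = 151*116 - 96/144 = 17516 - 96*1/144 = 17516 - 2/3 = 52546/3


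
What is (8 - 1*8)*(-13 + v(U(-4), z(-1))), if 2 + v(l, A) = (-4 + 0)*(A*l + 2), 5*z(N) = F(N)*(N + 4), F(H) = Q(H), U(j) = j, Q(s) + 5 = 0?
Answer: 0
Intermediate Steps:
Q(s) = -5 (Q(s) = -5 + 0 = -5)
F(H) = -5
z(N) = -4 - N (z(N) = (-5*(N + 4))/5 = (-5*(4 + N))/5 = (-20 - 5*N)/5 = -4 - N)
v(l, A) = -10 - 4*A*l (v(l, A) = -2 + (-4 + 0)*(A*l + 2) = -2 - 4*(2 + A*l) = -2 + (-8 - 4*A*l) = -10 - 4*A*l)
(8 - 1*8)*(-13 + v(U(-4), z(-1))) = (8 - 1*8)*(-13 + (-10 - 4*(-4 - 1*(-1))*(-4))) = (8 - 8)*(-13 + (-10 - 4*(-4 + 1)*(-4))) = 0*(-13 + (-10 - 4*(-3)*(-4))) = 0*(-13 + (-10 - 48)) = 0*(-13 - 58) = 0*(-71) = 0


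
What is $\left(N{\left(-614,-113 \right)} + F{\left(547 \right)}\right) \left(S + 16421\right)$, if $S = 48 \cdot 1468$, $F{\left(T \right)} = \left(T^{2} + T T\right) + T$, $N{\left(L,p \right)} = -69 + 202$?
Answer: $52052629730$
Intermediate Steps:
$N{\left(L,p \right)} = 133$
$F{\left(T \right)} = T + 2 T^{2}$ ($F{\left(T \right)} = \left(T^{2} + T^{2}\right) + T = 2 T^{2} + T = T + 2 T^{2}$)
$S = 70464$
$\left(N{\left(-614,-113 \right)} + F{\left(547 \right)}\right) \left(S + 16421\right) = \left(133 + 547 \left(1 + 2 \cdot 547\right)\right) \left(70464 + 16421\right) = \left(133 + 547 \left(1 + 1094\right)\right) 86885 = \left(133 + 547 \cdot 1095\right) 86885 = \left(133 + 598965\right) 86885 = 599098 \cdot 86885 = 52052629730$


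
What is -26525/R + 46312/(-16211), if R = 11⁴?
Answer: -1108050767/237345251 ≈ -4.6685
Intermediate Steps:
R = 14641
-26525/R + 46312/(-16211) = -26525/14641 + 46312/(-16211) = -26525*1/14641 + 46312*(-1/16211) = -26525/14641 - 46312/16211 = -1108050767/237345251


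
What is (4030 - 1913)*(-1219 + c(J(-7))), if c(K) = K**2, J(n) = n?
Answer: -2476890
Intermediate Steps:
(4030 - 1913)*(-1219 + c(J(-7))) = (4030 - 1913)*(-1219 + (-7)**2) = 2117*(-1219 + 49) = 2117*(-1170) = -2476890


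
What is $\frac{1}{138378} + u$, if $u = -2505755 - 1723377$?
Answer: $- \frac{585218827895}{138378} \approx -4.2291 \cdot 10^{6}$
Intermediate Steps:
$u = -4229132$ ($u = -2505755 - 1723377 = -4229132$)
$\frac{1}{138378} + u = \frac{1}{138378} - 4229132 = - \frac{585218827895}{138378}$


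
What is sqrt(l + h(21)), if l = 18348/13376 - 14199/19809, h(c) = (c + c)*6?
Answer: sqrt(63626426235051)/501828 ≈ 15.895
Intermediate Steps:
h(c) = 12*c (h(c) = (2*c)*6 = 12*c)
l = 1314619/2007312 (l = 18348*(1/13376) - 14199*1/19809 = 417/304 - 4733/6603 = 1314619/2007312 ≈ 0.65491)
sqrt(l + h(21)) = sqrt(1314619/2007312 + 12*21) = sqrt(1314619/2007312 + 252) = sqrt(507157243/2007312) = sqrt(63626426235051)/501828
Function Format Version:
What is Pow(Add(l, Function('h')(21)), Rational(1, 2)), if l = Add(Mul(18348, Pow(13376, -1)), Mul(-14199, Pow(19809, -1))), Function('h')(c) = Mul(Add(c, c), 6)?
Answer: Mul(Rational(1, 501828), Pow(63626426235051, Rational(1, 2))) ≈ 15.895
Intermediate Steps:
Function('h')(c) = Mul(12, c) (Function('h')(c) = Mul(Mul(2, c), 6) = Mul(12, c))
l = Rational(1314619, 2007312) (l = Add(Mul(18348, Rational(1, 13376)), Mul(-14199, Rational(1, 19809))) = Add(Rational(417, 304), Rational(-4733, 6603)) = Rational(1314619, 2007312) ≈ 0.65491)
Pow(Add(l, Function('h')(21)), Rational(1, 2)) = Pow(Add(Rational(1314619, 2007312), Mul(12, 21)), Rational(1, 2)) = Pow(Add(Rational(1314619, 2007312), 252), Rational(1, 2)) = Pow(Rational(507157243, 2007312), Rational(1, 2)) = Mul(Rational(1, 501828), Pow(63626426235051, Rational(1, 2)))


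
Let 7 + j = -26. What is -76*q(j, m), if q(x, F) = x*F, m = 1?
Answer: 2508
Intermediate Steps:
j = -33 (j = -7 - 26 = -33)
q(x, F) = F*x
-76*q(j, m) = -76*(-33) = 2508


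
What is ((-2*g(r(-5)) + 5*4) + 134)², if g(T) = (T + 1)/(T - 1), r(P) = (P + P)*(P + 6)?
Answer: 2808976/121 ≈ 23215.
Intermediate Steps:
r(P) = 2*P*(6 + P) (r(P) = (2*P)*(6 + P) = 2*P*(6 + P))
g(T) = (1 + T)/(-1 + T)
((-2*g(r(-5)) + 5*4) + 134)² = ((-2*(1 + 2*(-5)*(6 - 5))/(-1 + 2*(-5)*(6 - 5)) + 5*4) + 134)² = ((-2*(1 + 2*(-5)*1)/(-1 + 2*(-5)*1) + 20) + 134)² = ((-2*(1 - 10)/(-1 - 10) + 20) + 134)² = ((-2*(-9)/(-11) + 20) + 134)² = ((-(-2)*(-9)/11 + 20) + 134)² = ((-2*9/11 + 20) + 134)² = ((-18/11 + 20) + 134)² = (202/11 + 134)² = (1676/11)² = 2808976/121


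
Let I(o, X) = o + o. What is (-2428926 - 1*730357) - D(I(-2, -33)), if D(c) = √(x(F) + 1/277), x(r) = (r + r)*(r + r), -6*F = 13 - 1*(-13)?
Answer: -3159283 - √51871297/831 ≈ -3.1593e+6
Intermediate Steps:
F = -13/3 (F = -(13 - 1*(-13))/6 = -(13 + 13)/6 = -⅙*26 = -13/3 ≈ -4.3333)
I(o, X) = 2*o
x(r) = 4*r² (x(r) = (2*r)*(2*r) = 4*r²)
D(c) = √51871297/831 (D(c) = √(4*(-13/3)² + 1/277) = √(4*(169/9) + 1/277) = √(676/9 + 1/277) = √(187261/2493) = √51871297/831)
(-2428926 - 1*730357) - D(I(-2, -33)) = (-2428926 - 1*730357) - √51871297/831 = (-2428926 - 730357) - √51871297/831 = -3159283 - √51871297/831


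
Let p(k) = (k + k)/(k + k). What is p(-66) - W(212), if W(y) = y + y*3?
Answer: -847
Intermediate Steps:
W(y) = 4*y (W(y) = y + 3*y = 4*y)
p(k) = 1 (p(k) = (2*k)/((2*k)) = (2*k)*(1/(2*k)) = 1)
p(-66) - W(212) = 1 - 4*212 = 1 - 1*848 = 1 - 848 = -847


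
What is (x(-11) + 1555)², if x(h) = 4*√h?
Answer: 2417849 + 12440*I*√11 ≈ 2.4178e+6 + 41259.0*I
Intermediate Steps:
(x(-11) + 1555)² = (4*√(-11) + 1555)² = (4*(I*√11) + 1555)² = (4*I*√11 + 1555)² = (1555 + 4*I*√11)²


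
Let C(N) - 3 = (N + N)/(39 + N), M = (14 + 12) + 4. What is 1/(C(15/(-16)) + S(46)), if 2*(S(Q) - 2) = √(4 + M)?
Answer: 408030/1319497 - 41209*√34/1319497 ≈ 0.12713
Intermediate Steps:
M = 30 (M = 26 + 4 = 30)
S(Q) = 2 + √34/2 (S(Q) = 2 + √(4 + 30)/2 = 2 + √34/2)
C(N) = 3 + 2*N/(39 + N) (C(N) = 3 + (N + N)/(39 + N) = 3 + (2*N)/(39 + N) = 3 + 2*N/(39 + N))
1/(C(15/(-16)) + S(46)) = 1/((117 + 5*(15/(-16)))/(39 + 15/(-16)) + (2 + √34/2)) = 1/((117 + 5*(15*(-1/16)))/(39 + 15*(-1/16)) + (2 + √34/2)) = 1/((117 + 5*(-15/16))/(39 - 15/16) + (2 + √34/2)) = 1/((117 - 75/16)/(609/16) + (2 + √34/2)) = 1/((16/609)*(1797/16) + (2 + √34/2)) = 1/(599/203 + (2 + √34/2)) = 1/(1005/203 + √34/2)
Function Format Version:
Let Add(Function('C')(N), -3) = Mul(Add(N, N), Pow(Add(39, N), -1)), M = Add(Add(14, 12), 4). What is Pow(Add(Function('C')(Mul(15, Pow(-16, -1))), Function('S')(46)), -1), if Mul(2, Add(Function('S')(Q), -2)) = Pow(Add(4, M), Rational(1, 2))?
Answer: Add(Rational(408030, 1319497), Mul(Rational(-41209, 1319497), Pow(34, Rational(1, 2)))) ≈ 0.12713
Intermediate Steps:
M = 30 (M = Add(26, 4) = 30)
Function('S')(Q) = Add(2, Mul(Rational(1, 2), Pow(34, Rational(1, 2)))) (Function('S')(Q) = Add(2, Mul(Rational(1, 2), Pow(Add(4, 30), Rational(1, 2)))) = Add(2, Mul(Rational(1, 2), Pow(34, Rational(1, 2)))))
Function('C')(N) = Add(3, Mul(2, N, Pow(Add(39, N), -1))) (Function('C')(N) = Add(3, Mul(Add(N, N), Pow(Add(39, N), -1))) = Add(3, Mul(Mul(2, N), Pow(Add(39, N), -1))) = Add(3, Mul(2, N, Pow(Add(39, N), -1))))
Pow(Add(Function('C')(Mul(15, Pow(-16, -1))), Function('S')(46)), -1) = Pow(Add(Mul(Pow(Add(39, Mul(15, Pow(-16, -1))), -1), Add(117, Mul(5, Mul(15, Pow(-16, -1))))), Add(2, Mul(Rational(1, 2), Pow(34, Rational(1, 2))))), -1) = Pow(Add(Mul(Pow(Add(39, Mul(15, Rational(-1, 16))), -1), Add(117, Mul(5, Mul(15, Rational(-1, 16))))), Add(2, Mul(Rational(1, 2), Pow(34, Rational(1, 2))))), -1) = Pow(Add(Mul(Pow(Add(39, Rational(-15, 16)), -1), Add(117, Mul(5, Rational(-15, 16)))), Add(2, Mul(Rational(1, 2), Pow(34, Rational(1, 2))))), -1) = Pow(Add(Mul(Pow(Rational(609, 16), -1), Add(117, Rational(-75, 16))), Add(2, Mul(Rational(1, 2), Pow(34, Rational(1, 2))))), -1) = Pow(Add(Mul(Rational(16, 609), Rational(1797, 16)), Add(2, Mul(Rational(1, 2), Pow(34, Rational(1, 2))))), -1) = Pow(Add(Rational(599, 203), Add(2, Mul(Rational(1, 2), Pow(34, Rational(1, 2))))), -1) = Pow(Add(Rational(1005, 203), Mul(Rational(1, 2), Pow(34, Rational(1, 2)))), -1)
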